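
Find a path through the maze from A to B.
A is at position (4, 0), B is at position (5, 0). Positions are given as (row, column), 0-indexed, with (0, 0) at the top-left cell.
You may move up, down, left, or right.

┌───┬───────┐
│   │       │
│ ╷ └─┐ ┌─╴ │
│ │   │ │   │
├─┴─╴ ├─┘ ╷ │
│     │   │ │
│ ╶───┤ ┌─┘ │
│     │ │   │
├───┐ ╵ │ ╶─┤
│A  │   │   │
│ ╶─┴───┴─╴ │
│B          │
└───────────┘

Finding the shortest path from (4, 0) to (5, 0):
Path length: 1 steps
Directions: down

Solution:

┌───┬───────┐
│   │       │
│ ╷ └─┐ ┌─╴ │
│ │   │ │   │
├─┴─╴ ├─┘ ╷ │
│     │   │ │
│ ╶───┤ ┌─┘ │
│     │ │   │
├───┐ ╵ │ ╶─┤
│A  │   │   │
│ ╶─┴───┴─╴ │
│B          │
└───────────┘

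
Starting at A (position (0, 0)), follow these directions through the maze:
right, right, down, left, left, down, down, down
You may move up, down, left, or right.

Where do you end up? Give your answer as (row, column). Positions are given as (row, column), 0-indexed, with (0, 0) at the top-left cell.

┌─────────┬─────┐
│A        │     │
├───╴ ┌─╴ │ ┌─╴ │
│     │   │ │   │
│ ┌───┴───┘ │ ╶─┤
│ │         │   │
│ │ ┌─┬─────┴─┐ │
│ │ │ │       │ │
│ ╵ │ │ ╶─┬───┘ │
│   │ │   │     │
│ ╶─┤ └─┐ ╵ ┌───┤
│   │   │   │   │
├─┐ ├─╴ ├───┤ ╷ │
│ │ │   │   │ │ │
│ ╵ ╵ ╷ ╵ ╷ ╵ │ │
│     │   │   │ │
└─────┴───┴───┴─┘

Following directions step by step:
Start: (0, 0)
  right: (0, 0) → (0, 1)
  right: (0, 1) → (0, 2)
  down: (0, 2) → (1, 2)
  left: (1, 2) → (1, 1)
  left: (1, 1) → (1, 0)
  down: (1, 0) → (2, 0)
  down: (2, 0) → (3, 0)
  down: (3, 0) → (4, 0)
Final position: (4, 0)

Path taken:

┌─────────┬─────┐
│A → ↓    │     │
├───╴ ┌─╴ │ ┌─╴ │
│↓ ← ↲│   │ │   │
│ ┌───┴───┘ │ ╶─┤
│↓│         │   │
│ │ ┌─┬─────┴─┐ │
│↓│ │ │       │ │
│ ╵ │ │ ╶─┬───┘ │
│B  │ │   │     │
│ ╶─┤ └─┐ ╵ ┌───┤
│   │   │   │   │
├─┐ ├─╴ ├───┤ ╷ │
│ │ │   │   │ │ │
│ ╵ ╵ ╷ ╵ ╷ ╵ │ │
│     │   │   │ │
└─────┴───┴───┴─┘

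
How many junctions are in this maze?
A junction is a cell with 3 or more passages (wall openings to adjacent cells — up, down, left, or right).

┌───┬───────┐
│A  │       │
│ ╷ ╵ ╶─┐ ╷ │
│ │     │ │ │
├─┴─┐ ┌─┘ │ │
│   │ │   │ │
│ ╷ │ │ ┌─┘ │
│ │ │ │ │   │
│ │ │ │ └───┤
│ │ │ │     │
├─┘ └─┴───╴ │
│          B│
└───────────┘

Checking each cell for number of passages:

Junctions found (3+ passages):
  (0, 4): 3 passages
  (1, 2): 4 passages
  (5, 1): 3 passages
Total junctions: 3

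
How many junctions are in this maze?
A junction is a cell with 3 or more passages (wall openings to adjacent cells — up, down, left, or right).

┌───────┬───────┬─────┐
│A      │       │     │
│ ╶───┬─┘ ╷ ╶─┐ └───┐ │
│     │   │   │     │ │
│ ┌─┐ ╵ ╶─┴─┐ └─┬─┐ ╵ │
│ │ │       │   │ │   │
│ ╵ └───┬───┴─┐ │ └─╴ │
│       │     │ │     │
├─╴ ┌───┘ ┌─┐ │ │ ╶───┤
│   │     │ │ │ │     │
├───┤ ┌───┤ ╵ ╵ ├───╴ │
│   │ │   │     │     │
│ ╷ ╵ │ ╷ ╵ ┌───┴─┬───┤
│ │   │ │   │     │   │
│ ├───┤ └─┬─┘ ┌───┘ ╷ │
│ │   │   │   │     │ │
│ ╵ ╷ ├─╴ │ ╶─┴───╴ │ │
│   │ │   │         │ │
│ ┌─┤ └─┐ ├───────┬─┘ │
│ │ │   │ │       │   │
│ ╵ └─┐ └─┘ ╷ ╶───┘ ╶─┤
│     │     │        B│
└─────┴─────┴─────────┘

Checking each cell for number of passages:

Junctions found (3+ passages):
  (0, 5): 3 passages
  (1, 0): 3 passages
  (2, 3): 3 passages
  (2, 10): 3 passages
  (3, 1): 4 passages
  (3, 8): 3 passages
  (5, 5): 3 passages
  (5, 6): 3 passages
  (7, 9): 3 passages
  (8, 0): 3 passages
  (8, 4): 3 passages
  (9, 6): 3 passages
  (10, 1): 3 passages
  (10, 9): 3 passages
Total junctions: 14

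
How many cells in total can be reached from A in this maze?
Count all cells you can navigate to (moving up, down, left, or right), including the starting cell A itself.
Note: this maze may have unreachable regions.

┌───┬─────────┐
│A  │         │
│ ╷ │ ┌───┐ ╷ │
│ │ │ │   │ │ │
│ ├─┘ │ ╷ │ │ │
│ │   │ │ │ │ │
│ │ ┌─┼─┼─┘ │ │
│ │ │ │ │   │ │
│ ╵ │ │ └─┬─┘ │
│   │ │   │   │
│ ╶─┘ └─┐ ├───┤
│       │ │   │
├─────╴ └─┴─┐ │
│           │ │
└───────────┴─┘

Using BFS/flood-fill to find all reachable cells from A:
Maze size: 7 × 7 = 49 total cells
11 cell(s) are walled off and cannot be reached from A.
Reachable cells: 38

Reachable region (· marks reachable cells):

┌───┬─────────┐
│A ·│· · · · ·│
│ ╷ │ ┌───┐ ╷ │
│·│·│·│   │·│·│
│ ├─┘ │ ╷ │ │ │
│·│· ·│ │ │·│·│
│ │ ┌─┼─┼─┘ │ │
│·│·│·│ │· ·│·│
│ ╵ │ │ └─┬─┘ │
│· ·│·│   │· ·│
│ ╶─┘ └─┐ ├───┤
│· · · ·│ │   │
├─────╴ └─┴─┐ │
│· · · · · ·│ │
└───────────┴─┘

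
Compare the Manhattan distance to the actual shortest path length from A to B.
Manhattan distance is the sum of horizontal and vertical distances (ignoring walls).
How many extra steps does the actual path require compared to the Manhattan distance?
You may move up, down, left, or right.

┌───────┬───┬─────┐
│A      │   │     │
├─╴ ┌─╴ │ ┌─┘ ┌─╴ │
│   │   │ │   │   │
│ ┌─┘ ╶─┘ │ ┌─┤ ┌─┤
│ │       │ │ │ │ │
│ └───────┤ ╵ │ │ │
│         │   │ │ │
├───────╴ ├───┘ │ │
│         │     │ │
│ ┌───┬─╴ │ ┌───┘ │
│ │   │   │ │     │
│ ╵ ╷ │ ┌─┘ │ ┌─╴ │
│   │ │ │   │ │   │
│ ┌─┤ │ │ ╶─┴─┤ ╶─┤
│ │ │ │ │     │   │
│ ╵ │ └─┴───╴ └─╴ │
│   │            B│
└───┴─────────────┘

Manhattan distance: |8 - 0| + |8 - 0| = 16
Actual path length: 28
Extra steps: 28 - 16 = 12

Solution:

┌───────┬───┬─────┐
│A ↓    │   │     │
├─╴ ┌─╴ │ ┌─┘ ┌─╴ │
│↓ ↲│   │ │   │   │
│ ┌─┘ ╶─┘ │ ┌─┤ ┌─┤
│↓│       │ │ │ │ │
│ └───────┤ ╵ │ │ │
│↳ → → → ↓│   │ │ │
├───────╴ ├───┘ │ │
│↓ ← ← ← ↲│     │ │
│ ┌───┬─╴ │ ┌───┘ │
│↓│↱ ↓│   │ │     │
│ ╵ ╷ │ ┌─┘ │ ┌─╴ │
│↳ ↑│↓│ │   │ │   │
│ ┌─┤ │ │ ╶─┴─┤ ╶─┤
│ │ │↓│ │     │   │
│ ╵ │ └─┴───╴ └─╴ │
│   │↳ → → → → → B│
└───┴─────────────┘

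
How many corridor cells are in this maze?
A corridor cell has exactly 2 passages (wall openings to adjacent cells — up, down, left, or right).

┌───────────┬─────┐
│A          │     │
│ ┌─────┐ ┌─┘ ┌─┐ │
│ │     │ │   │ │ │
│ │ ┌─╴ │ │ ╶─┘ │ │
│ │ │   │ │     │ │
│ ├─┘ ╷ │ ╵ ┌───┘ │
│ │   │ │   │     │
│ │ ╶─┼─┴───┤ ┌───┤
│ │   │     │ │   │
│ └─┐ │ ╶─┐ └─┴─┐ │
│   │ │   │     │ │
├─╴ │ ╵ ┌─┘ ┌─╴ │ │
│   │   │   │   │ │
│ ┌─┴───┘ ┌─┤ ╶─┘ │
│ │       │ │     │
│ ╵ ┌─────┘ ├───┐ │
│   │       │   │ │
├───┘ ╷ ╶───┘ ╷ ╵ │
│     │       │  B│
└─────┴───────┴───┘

Counting cells with exactly 2 passages:
Total corridor cells: 74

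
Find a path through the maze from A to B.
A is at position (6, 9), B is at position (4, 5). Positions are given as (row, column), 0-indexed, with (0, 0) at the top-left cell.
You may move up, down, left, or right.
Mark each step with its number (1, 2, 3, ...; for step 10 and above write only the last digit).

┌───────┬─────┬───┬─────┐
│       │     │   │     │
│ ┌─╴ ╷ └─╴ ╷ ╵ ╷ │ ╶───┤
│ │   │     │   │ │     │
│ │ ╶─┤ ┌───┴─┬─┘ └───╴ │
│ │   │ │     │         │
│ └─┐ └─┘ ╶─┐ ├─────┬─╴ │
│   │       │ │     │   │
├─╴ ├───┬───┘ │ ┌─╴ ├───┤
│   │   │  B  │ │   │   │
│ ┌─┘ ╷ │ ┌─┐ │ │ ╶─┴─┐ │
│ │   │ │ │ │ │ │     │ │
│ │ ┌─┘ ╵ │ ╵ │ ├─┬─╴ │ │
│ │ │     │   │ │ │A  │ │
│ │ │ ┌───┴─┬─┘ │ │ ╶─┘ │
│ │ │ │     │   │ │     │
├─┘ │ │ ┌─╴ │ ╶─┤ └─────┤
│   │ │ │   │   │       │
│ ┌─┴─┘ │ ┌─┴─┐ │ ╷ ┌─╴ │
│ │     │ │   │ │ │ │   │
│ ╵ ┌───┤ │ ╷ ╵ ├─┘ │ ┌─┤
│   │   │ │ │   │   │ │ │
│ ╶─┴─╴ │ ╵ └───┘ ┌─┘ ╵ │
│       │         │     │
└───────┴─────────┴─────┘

Finding the shortest path from (6, 9) to (4, 5):
Path length: 52 steps
Directions: right → up → left → left → up → right → up → left → left → down → down → down → down → left → down → right → down → down → left → up → left → down → down → left → up → up → up → right → up → left → left → down → down → left → left → down → left → up → up → right → up → up → up → right → up → right → down → down → right → up → up → right

Solution:

┌───────┬─────┬───┬─────┐
│       │     │   │     │
│ ┌─╴ ╷ └─╴ ╷ ╵ ╷ │ ╶───┤
│ │   │     │   │ │     │
│ │ ╶─┤ ┌───┴─┬─┘ └───╴ │
│ │   │ │     │         │
│ └─┐ └─┘ ╶─┐ ├─────┬─╴ │
│   │       │ │9 8 7│   │
├─╴ ├───┬───┘ │ ┌─╴ ├───┤
│   │5 6│1 B  │0│5 6│   │
│ ┌─┘ ╷ │ ┌─┐ │ │ ╶─┴─┐ │
│ │3 4│7│0│ │ │1│4 3 2│ │
│ │ ┌─┘ ╵ │ ╵ │ ├─┬─╴ │ │
│ │2│  8 9│   │2│ │A 1│ │
│ │ │ ┌───┴─┬─┘ │ │ ╶─┘ │
│ │1│ │1 0 9│4 3│ │     │
├─┘ │ │ ┌─╴ │ ╶─┤ └─────┤
│9 0│ │2│7 8│5 6│       │
│ ┌─┴─┘ │ ┌─┴─┐ │ ╷ ┌─╴ │
│8│5 4 3│6│1 0│7│ │ │   │
│ ╵ ┌───┤ │ ╷ ╵ ├─┘ │ ┌─┤
│7 6│   │5│2│9 8│   │ │ │
│ ╶─┴─╴ │ ╵ └───┘ ┌─┘ ╵ │
│       │4 3      │     │
└───────┴─────────┴─────┘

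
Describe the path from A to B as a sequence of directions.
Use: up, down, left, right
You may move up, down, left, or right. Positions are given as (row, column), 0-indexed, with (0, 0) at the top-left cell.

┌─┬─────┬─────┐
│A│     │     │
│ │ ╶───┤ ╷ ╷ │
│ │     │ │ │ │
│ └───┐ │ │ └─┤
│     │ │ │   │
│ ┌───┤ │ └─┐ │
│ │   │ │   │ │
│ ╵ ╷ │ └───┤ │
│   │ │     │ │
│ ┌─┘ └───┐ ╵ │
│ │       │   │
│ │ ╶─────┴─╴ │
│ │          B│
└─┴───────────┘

Finding the path and converting it to directions:
Path through cells: (0,0) → (1,0) → (2,0) → (3,0) → (4,0) → (4,1) → (3,1) → (3,2) → (4,2) → (5,2) → (5,1) → (6,1) → (6,2) → (6,3) → (6,4) → (6,5) → (6,6)
Directions: down, down, down, down, right, up, right, down, down, left, down, right, right, right, right, right

Solution:

┌─┬─────┬─────┐
│A│     │     │
│ │ ╶───┤ ╷ ╷ │
│↓│     │ │ │ │
│ └───┐ │ │ └─┤
│↓    │ │ │   │
│ ┌───┤ │ └─┐ │
│↓│↱ ↓│ │   │ │
│ ╵ ╷ │ └───┤ │
│↳ ↑│↓│     │ │
│ ┌─┘ └───┐ ╵ │
│ │↓ ↲    │   │
│ │ ╶─────┴─╴ │
│ │↳ → → → → B│
└─┴───────────┘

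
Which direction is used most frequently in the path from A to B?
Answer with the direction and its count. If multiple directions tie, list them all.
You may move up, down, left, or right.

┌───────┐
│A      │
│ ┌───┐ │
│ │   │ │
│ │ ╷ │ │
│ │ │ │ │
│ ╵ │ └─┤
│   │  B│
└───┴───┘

Directions: down, down, down, right, up, up, right, down, down, right
Counts: {'down': 5, 'right': 3, 'up': 2}
Most common: down (5 times)

Solution:

┌───────┐
│A      │
│ ┌───┐ │
│↓│↱ ↓│ │
│ │ ╷ │ │
│↓│↑│↓│ │
│ ╵ │ └─┤
│↳ ↑│↳ B│
└───┴───┘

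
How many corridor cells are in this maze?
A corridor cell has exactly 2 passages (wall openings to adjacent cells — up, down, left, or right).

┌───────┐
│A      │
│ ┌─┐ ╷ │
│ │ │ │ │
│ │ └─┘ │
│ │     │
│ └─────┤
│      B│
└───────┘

Counting cells with exactly 2 passages:
Total corridor cells: 12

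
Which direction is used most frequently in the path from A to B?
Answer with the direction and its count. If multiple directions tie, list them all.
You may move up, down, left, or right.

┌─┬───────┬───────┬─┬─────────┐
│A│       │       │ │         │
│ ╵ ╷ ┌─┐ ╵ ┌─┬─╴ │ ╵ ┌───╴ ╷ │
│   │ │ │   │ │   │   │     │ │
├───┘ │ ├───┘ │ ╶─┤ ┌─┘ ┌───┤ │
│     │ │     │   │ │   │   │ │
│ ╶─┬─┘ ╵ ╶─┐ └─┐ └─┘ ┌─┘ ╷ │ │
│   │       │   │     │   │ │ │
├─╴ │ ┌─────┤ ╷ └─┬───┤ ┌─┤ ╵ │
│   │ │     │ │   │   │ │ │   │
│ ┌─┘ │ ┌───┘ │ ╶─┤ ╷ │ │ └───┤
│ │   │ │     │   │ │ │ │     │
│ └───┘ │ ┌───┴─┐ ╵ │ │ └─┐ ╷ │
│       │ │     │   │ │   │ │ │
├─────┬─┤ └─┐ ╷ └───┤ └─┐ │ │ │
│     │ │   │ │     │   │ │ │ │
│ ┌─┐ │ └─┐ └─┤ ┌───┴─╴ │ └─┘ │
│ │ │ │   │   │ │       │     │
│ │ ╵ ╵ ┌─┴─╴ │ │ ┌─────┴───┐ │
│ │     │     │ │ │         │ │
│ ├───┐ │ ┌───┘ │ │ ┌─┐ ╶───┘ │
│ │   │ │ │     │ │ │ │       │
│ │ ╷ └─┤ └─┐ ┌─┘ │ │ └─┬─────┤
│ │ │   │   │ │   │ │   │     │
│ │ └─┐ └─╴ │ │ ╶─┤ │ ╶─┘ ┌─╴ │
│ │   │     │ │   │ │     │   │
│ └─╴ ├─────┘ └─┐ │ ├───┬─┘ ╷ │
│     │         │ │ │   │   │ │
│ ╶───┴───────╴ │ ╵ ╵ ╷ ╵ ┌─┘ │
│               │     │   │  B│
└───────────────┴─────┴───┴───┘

Directions: down, right, up, right, right, right, down, right, up, right, right, right, down, left, down, right, down, right, right, up, right, up, right, right, up, right, down, down, down, down, left, up, up, left, down, left, down, down, down, right, down, down, right, right, down, down, left, left, left, up, left, left, down, down, down, down, down, right, up, right, down, right, up, right, up, right, down, down
Counts: {'down': 25, 'right': 23, 'up': 11, 'left': 9}
Most common: down (25 times)

Solution:

┌─┬───────┬───────┬─┬─────────┐
│A│↱ → → ↓│↱ → → ↓│ │      ↱ ↓│
│ ╵ ╷ ┌─┐ ╵ ┌─┬─╴ │ ╵ ┌───╴ ╷ │
│↳ ↑│ │ │↳ ↑│ │↓ ↲│   │↱ → ↑│↓│
├───┘ │ ├───┘ │ ╶─┤ ┌─┘ ┌───┤ │
│     │ │     │↳ ↓│ │↱ ↑│↓ ↰│↓│
│ ╶─┬─┘ ╵ ╶─┐ └─┐ └─┘ ┌─┘ ╷ │ │
│   │       │   │↳ → ↑│↓ ↲│↑│↓│
├─╴ │ ┌─────┤ ╷ └─┬───┤ ┌─┤ ╵ │
│   │ │     │ │   │   │↓│ │↑ ↲│
│ ┌─┘ │ ┌───┘ │ ╶─┤ ╷ │ │ └───┤
│ │   │ │     │   │ │ │↓│     │
│ └───┘ │ ┌───┴─┐ ╵ │ │ └─┐ ╷ │
│       │ │     │   │ │↳ ↓│ │ │
├─────┬─┤ └─┐ ╷ └───┤ └─┐ │ │ │
│     │ │   │ │     │   │↓│ │ │
│ ┌─┐ │ └─┐ └─┤ ┌───┴─╴ │ └─┘ │
│ │ │ │   │   │ │       │↳ → ↓│
│ │ ╵ ╵ ┌─┴─╴ │ │ ┌─────┴───┐ │
│ │     │     │ │ │↓ ← ↰    │↓│
│ ├───┐ │ ┌───┘ │ │ ┌─┐ ╶───┘ │
│ │   │ │ │     │ │↓│ │↑ ← ← ↲│
│ │ ╷ └─┤ └─┐ ┌─┘ │ │ └─┬─────┤
│ │ │   │   │ │   │↓│   │     │
│ │ └─┐ └─╴ │ │ ╶─┤ │ ╶─┘ ┌─╴ │
│ │   │     │ │   │↓│     │↱ ↓│
│ └─╴ ├─────┘ └─┐ │ ├───┬─┘ ╷ │
│     │         │ │↓│↱ ↓│↱ ↑│↓│
│ ╶───┴───────╴ │ ╵ ╵ ╷ ╵ ┌─┘ │
│               │  ↳ ↑│↳ ↑│  B│
└───────────────┴─────┴───┴───┘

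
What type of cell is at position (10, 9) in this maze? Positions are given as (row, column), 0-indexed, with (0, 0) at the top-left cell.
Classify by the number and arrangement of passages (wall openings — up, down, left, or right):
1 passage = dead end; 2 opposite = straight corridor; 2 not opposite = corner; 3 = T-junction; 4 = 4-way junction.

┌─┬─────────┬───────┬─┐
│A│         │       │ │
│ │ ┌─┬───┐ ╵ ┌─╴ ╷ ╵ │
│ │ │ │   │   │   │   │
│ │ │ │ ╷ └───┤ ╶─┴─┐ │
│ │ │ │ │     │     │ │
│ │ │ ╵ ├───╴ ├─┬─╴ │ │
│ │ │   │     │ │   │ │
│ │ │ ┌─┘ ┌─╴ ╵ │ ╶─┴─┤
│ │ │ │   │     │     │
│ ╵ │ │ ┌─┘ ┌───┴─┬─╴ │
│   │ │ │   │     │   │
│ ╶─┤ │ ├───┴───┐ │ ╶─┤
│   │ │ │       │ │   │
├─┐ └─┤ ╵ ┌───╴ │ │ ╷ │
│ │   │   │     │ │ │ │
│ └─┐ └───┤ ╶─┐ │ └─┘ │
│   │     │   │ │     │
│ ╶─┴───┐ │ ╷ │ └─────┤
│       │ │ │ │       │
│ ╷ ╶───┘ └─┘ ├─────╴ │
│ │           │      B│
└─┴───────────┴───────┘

Checking cell at (10, 9):
Number of passages: 2
Cell type: straight corridor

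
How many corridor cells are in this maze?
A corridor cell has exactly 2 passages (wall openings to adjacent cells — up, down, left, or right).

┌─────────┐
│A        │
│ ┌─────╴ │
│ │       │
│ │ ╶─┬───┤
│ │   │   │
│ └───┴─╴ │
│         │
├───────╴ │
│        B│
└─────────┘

Counting cells with exactly 2 passages:
Total corridor cells: 21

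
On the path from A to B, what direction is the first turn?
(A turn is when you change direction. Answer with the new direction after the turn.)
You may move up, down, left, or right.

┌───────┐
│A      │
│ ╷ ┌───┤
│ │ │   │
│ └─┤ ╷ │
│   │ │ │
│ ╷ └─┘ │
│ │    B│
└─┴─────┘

Directions: down, down, right, down, right, right
First turn direction: right

Solution:

┌───────┐
│A      │
│ ╷ ┌───┤
│↓│ │   │
│ └─┤ ╷ │
│↳ ↓│ │ │
│ ╷ └─┘ │
│ │↳ → B│
└─┴─────┘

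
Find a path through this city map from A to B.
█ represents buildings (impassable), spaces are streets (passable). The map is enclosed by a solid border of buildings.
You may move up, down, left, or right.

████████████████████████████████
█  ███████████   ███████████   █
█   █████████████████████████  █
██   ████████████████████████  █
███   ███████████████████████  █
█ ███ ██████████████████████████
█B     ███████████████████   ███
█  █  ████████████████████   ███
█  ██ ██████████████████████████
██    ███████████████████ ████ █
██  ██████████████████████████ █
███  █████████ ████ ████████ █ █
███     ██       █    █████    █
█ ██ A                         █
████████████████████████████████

Finding the shortest path from A to B:
Movement: cardinal only
Path length: 11 steps
Directions: up → left → up → left → up → up → left → up → up → up → left

Solution:

████████████████████████████████
█  ███████████   ███████████   █
█   █████████████████████████  █
██   ████████████████████████  █
███   ███████████████████████  █
█ ███ ██████████████████████████
█B↰    ███████████████████   ███
█ ↑█  ████████████████████   ███
█ ↑██ ██████████████████████████
██↑↰  ███████████████████ ████ █
██ ↑██████████████████████████ █
███↑↰█████████ ████ ████████ █ █
███ ↑↰  ██       █    █████    █
█ ██ A                         █
████████████████████████████████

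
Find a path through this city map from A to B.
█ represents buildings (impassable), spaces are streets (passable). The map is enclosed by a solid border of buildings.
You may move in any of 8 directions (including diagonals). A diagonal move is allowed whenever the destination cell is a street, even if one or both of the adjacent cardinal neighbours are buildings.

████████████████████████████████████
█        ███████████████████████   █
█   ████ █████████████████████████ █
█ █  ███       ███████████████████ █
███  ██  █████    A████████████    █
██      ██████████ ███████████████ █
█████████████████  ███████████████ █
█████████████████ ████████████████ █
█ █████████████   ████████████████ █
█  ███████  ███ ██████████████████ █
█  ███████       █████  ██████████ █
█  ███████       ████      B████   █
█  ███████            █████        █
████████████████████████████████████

Finding the shortest path from A to B:
Movement: 8-directional
Path length: 18 steps
Directions: down → down → down-left → down-left → down-left → down → down-right → down-right → right → right → right → right → up-right → right → right → right → right → right

Solution:

████████████████████████████████████
█        ███████████████████████   █
█   ████ █████████████████████████ █
█ █  ███       ███████████████████ █
███  ██  █████    A████████████    █
██      ██████████↓███████████████ █
█████████████████ ↙███████████████ █
█████████████████↙████████████████ █
█ █████████████ ↙ ████████████████ █
█  ███████  ███↓██████████████████ █
█  ███████     ↘ █████  ██████████ █
█  ███████      ↘████ →→→→→B████   █
█  ███████       →→→→↗█████        █
████████████████████████████████████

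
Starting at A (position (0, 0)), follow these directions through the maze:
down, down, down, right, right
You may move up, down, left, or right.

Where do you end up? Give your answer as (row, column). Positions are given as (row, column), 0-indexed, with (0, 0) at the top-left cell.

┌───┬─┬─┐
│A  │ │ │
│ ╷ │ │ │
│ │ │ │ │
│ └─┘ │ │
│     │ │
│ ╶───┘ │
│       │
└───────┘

Following directions step by step:
Start: (0, 0)
  down: (0, 0) → (1, 0)
  down: (1, 0) → (2, 0)
  down: (2, 0) → (3, 0)
  right: (3, 0) → (3, 1)
  right: (3, 1) → (3, 2)
Final position: (3, 2)

Path taken:

┌───┬─┬─┐
│A  │ │ │
│ ╷ │ │ │
│↓│ │ │ │
│ └─┘ │ │
│↓    │ │
│ ╶───┘ │
│↳ → B  │
└───────┘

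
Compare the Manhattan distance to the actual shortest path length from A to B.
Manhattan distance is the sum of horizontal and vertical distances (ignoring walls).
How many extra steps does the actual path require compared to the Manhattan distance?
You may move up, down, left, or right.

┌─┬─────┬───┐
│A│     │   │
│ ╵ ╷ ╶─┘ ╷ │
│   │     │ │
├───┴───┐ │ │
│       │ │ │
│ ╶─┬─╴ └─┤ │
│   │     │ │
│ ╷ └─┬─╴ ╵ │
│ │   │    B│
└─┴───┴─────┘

Manhattan distance: |4 - 0| + |5 - 0| = 9
Actual path length: 13
Extra steps: 13 - 9 = 4

Solution:

┌─┬─────┬───┐
│A│↱ ↓  │↱ ↓│
│ ╵ ╷ ╶─┘ ╷ │
│↳ ↑│↳ → ↑│↓│
├───┴───┐ │ │
│       │ │↓│
│ ╶─┬─╴ └─┤ │
│   │     │↓│
│ ╷ └─┬─╴ ╵ │
│ │   │    B│
└─┴───┴─────┘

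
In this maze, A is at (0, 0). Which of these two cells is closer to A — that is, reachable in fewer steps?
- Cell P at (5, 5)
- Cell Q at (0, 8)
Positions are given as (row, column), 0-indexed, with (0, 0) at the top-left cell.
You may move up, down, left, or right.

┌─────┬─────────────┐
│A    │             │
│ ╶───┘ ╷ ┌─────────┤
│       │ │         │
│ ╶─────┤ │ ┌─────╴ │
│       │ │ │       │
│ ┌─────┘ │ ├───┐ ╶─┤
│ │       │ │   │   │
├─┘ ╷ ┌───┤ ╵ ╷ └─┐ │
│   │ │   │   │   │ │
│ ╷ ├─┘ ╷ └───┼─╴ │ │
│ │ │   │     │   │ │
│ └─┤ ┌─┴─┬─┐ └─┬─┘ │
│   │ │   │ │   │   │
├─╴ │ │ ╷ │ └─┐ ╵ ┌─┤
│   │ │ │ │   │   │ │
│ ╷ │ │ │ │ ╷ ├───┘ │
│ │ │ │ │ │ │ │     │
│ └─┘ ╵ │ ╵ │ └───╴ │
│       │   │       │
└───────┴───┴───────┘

Shortest path A → P at (5, 5): 32 steps
Shortest path A → Q at (0, 8): 10 steps

Q is closer (10 steps vs 32 steps).

Path to P:

┌─────┬─────────────┐
│A    │↱ ↓          │
│ ╶───┘ ╷ ┌─────────┤
│↳ → → ↑│↓│         │
│ ╶─────┤ │ ┌─────╴ │
│       │↓│ │       │
│ ┌─────┘ │ ├───┐ ╶─┤
│ │↓ ← ← ↲│ │   │   │
├─┘ ╷ ┌───┤ ╵ ╷ └─┐ │
│↓ ↲│ │↱ ↓│   │   │ │
│ ╷ ├─┘ ╷ └───┼─╴ │ │
│↓│ │↱ ↑│↳ P  │   │ │
│ └─┤ ┌─┴─┬─┐ └─┬─┘ │
│↳ ↓│↑│   │ │   │   │
├─╴ │ │ ╷ │ └─┐ ╵ ┌─┤
│↓ ↲│↑│ │ │   │   │ │
│ ╷ │ │ │ │ ╷ ├───┘ │
│↓│ │↑│ │ │ │ │     │
│ └─┘ ╵ │ ╵ │ └───╴ │
│↳ → ↑  │   │       │
└───────┴───┴───────┘

Path to Q:

┌─────┬─────────────┐
│A    │↱ → → → → Q  │
│ ╶───┘ ╷ ┌─────────┤
│↳ → → ↑│ │         │
│ ╶─────┤ │ ┌─────╴ │
│       │ │ │       │
│ ┌─────┘ │ ├───┐ ╶─┤
│ │       │ │   │   │
├─┘ ╷ ┌───┤ ╵ ╷ └─┐ │
│   │ │   │   │   │ │
│ ╷ ├─┘ ╷ └───┼─╴ │ │
│ │ │   │     │   │ │
│ └─┤ ┌─┴─┬─┐ └─┬─┘ │
│   │ │   │ │   │   │
├─╴ │ │ ╷ │ └─┐ ╵ ┌─┤
│   │ │ │ │   │   │ │
│ ╷ │ │ │ │ ╷ ├───┘ │
│ │ │ │ │ │ │ │     │
│ └─┘ ╵ │ ╵ │ └───╴ │
│       │   │       │
└───────┴───┴───────┘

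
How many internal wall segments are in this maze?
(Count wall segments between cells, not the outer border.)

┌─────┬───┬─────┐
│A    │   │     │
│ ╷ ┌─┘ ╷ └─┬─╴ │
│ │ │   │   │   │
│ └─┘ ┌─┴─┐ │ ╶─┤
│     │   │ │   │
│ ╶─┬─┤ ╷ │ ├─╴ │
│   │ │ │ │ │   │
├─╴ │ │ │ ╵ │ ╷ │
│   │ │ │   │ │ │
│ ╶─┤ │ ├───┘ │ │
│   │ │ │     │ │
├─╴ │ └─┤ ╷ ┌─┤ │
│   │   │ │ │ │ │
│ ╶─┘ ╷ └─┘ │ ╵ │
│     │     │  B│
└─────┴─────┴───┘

Counting internal wall segments:
Total internal walls: 49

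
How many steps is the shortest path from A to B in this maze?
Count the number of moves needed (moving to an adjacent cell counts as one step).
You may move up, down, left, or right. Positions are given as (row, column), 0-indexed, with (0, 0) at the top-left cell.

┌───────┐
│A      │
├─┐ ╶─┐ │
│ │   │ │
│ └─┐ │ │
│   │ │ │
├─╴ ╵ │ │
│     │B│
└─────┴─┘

Using BFS to find shortest path:
Start: (0, 0), End: (3, 3)
Path found:
(0,0) → (0,1) → (0,2) → (0,3) → (1,3) → (2,3) → (3,3)
Number of steps: 6

Solution:

┌───────┐
│A → → ↓│
├─┐ ╶─┐ │
│ │   │↓│
│ └─┐ │ │
│   │ │↓│
├─╴ ╵ │ │
│     │B│
└─────┴─┘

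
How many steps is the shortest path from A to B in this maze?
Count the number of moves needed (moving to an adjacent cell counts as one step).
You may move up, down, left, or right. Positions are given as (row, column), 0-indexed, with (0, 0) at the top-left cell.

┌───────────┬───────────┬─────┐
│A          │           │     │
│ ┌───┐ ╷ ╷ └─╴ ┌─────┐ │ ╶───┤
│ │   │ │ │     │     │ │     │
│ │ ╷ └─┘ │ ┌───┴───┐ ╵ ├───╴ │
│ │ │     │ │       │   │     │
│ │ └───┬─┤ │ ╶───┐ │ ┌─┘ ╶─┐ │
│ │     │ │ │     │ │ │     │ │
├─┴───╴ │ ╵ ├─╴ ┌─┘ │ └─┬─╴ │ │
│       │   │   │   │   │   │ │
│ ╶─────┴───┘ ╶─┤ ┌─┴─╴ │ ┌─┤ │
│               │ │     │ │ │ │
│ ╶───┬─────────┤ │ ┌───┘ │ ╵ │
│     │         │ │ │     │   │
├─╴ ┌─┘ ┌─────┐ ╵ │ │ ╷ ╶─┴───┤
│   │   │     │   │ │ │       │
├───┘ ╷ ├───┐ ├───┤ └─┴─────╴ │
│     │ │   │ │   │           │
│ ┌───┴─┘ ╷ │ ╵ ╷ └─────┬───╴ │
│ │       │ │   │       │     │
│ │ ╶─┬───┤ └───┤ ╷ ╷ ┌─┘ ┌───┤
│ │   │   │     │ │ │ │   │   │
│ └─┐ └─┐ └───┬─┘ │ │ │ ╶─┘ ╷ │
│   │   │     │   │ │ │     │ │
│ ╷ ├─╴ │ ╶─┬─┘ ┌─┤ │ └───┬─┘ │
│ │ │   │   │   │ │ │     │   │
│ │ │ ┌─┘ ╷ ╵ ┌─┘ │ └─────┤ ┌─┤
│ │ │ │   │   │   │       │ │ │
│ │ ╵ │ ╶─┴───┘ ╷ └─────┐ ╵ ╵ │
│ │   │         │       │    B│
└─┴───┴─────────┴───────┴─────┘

Using BFS to find shortest path:
Start: (0, 0), End: (14, 14)
Path found:
(0,0) → (0,1) → (0,2) → (0,3) → (0,4) → (0,5) → (1,5) → (1,6) → (1,7) → (0,7) → (0,8) → (0,9) → (0,10) → (0,11) → (1,11) → (2,11) → (2,10) → (3,10) → (4,10) → (4,11) → (5,11) → (5,10) → (5,9) → (6,9) → (7,9) → (8,9) → (8,10) → (8,11) → (8,12) → (8,13) → (8,14) → (9,14) → (9,13) → (9,12) → (10,12) → (10,11) → (11,11) → (11,12) → (11,13) → (10,13) → (10,14) → (11,14) → (12,14) → (12,13) → (13,13) → (14,13) → (14,14)
Number of steps: 46

Solution:

┌───────────┬───────────┬─────┐
│A → → → → ↓│  ↱ → → → ↓│     │
│ ┌───┐ ╷ ╷ └─╴ ┌─────┐ │ ╶───┤
│ │   │ │ │↳ → ↑│     │↓│     │
│ │ ╷ └─┘ │ ┌───┴───┐ ╵ ├───╴ │
│ │ │     │ │       │↓ ↲│     │
│ │ └───┬─┤ │ ╶───┐ │ ┌─┘ ╶─┐ │
│ │     │ │ │     │ │↓│     │ │
├─┴───╴ │ ╵ ├─╴ ┌─┘ │ └─┬─╴ │ │
│       │   │   │   │↳ ↓│   │ │
│ ╶─────┴───┘ ╶─┤ ┌─┴─╴ │ ┌─┤ │
│               │ │↓ ← ↲│ │ │ │
│ ╶───┬─────────┤ │ ┌───┘ │ ╵ │
│     │         │ │↓│     │   │
├─╴ ┌─┘ ┌─────┐ ╵ │ │ ╷ ╶─┴───┤
│   │   │     │   │↓│ │       │
├───┘ ╷ ├───┐ ├───┤ └─┴─────╴ │
│     │ │   │ │   │↳ → → → → ↓│
│ ┌───┴─┘ ╷ │ ╵ ╷ └─────┬───╴ │
│ │       │ │   │       │↓ ← ↲│
│ │ ╶─┬───┤ └───┤ ╷ ╷ ┌─┘ ┌───┤
│ │   │   │     │ │ │ │↓ ↲│↱ ↓│
│ └─┐ └─┐ └───┬─┘ │ │ │ ╶─┘ ╷ │
│   │   │     │   │ │ │↳ → ↑│↓│
│ ╷ ├─╴ │ ╶─┬─┘ ┌─┤ │ └───┬─┘ │
│ │ │   │   │   │ │ │     │↓ ↲│
│ │ │ ┌─┘ ╷ ╵ ┌─┘ │ └─────┤ ┌─┤
│ │ │ │   │   │   │       │↓│ │
│ │ ╵ │ ╶─┴───┘ ╷ └─────┐ ╵ ╵ │
│ │   │         │       │  ↳ B│
└─┴───┴─────────┴───────┴─────┘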